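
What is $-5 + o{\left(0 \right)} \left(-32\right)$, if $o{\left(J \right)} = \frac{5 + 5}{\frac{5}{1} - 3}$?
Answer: $-165$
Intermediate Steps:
$o{\left(J \right)} = 5$ ($o{\left(J \right)} = \frac{10}{5 \cdot 1 - 3} = \frac{10}{5 - 3} = \frac{10}{2} = 10 \cdot \frac{1}{2} = 5$)
$-5 + o{\left(0 \right)} \left(-32\right) = -5 + 5 \left(-32\right) = -5 - 160 = -165$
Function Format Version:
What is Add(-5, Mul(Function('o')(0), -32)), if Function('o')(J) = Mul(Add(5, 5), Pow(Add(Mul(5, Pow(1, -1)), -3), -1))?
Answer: -165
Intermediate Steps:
Function('o')(J) = 5 (Function('o')(J) = Mul(10, Pow(Add(Mul(5, 1), -3), -1)) = Mul(10, Pow(Add(5, -3), -1)) = Mul(10, Pow(2, -1)) = Mul(10, Rational(1, 2)) = 5)
Add(-5, Mul(Function('o')(0), -32)) = Add(-5, Mul(5, -32)) = Add(-5, -160) = -165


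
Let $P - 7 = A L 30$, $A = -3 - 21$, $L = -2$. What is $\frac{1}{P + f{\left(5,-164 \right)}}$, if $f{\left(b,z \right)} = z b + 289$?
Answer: $\frac{1}{916} \approx 0.0010917$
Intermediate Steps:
$f{\left(b,z \right)} = 289 + b z$ ($f{\left(b,z \right)} = b z + 289 = 289 + b z$)
$A = -24$ ($A = -3 - 21 = -24$)
$P = 1447$ ($P = 7 + \left(-24\right) \left(-2\right) 30 = 7 + 48 \cdot 30 = 7 + 1440 = 1447$)
$\frac{1}{P + f{\left(5,-164 \right)}} = \frac{1}{1447 + \left(289 + 5 \left(-164\right)\right)} = \frac{1}{1447 + \left(289 - 820\right)} = \frac{1}{1447 - 531} = \frac{1}{916}$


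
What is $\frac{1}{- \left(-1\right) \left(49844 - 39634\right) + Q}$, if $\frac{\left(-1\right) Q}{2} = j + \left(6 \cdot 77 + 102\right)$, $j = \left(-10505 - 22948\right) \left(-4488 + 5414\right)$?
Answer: $\frac{1}{61964038} \approx 1.6138 \cdot 10^{-8}$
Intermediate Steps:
$j = -30977478$ ($j = \left(-33453\right) 926 = -30977478$)
$Q = 61953828$ ($Q = - 2 \left(-30977478 + \left(6 \cdot 77 + 102\right)\right) = - 2 \left(-30977478 + \left(462 + 102\right)\right) = - 2 \left(-30977478 + 564\right) = \left(-2\right) \left(-30976914\right) = 61953828$)
$\frac{1}{- \left(-1\right) \left(49844 - 39634\right) + Q} = \frac{1}{- \left(-1\right) \left(49844 - 39634\right) + 61953828} = \frac{1}{- \left(-1\right) 10210 + 61953828} = \frac{1}{\left(-1\right) \left(-10210\right) + 61953828} = \frac{1}{10210 + 61953828} = \frac{1}{61964038}$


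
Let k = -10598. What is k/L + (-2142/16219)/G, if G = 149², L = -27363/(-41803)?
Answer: -3255606418679168/201077853753 ≈ -16191.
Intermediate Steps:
L = 27363/41803 (L = -27363*(-1/41803) = 27363/41803 ≈ 0.65457)
G = 22201
k/L + (-2142/16219)/G = -10598/27363/41803 - 2142/16219/22201 = -10598*41803/27363 - 2142*1/16219*(1/22201) = -63289742/3909 - 306/2317*1/22201 = -63289742/3909 - 306/51439717 = -3255606418679168/201077853753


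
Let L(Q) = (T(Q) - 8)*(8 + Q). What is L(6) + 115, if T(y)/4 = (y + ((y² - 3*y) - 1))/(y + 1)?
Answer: 187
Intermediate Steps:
T(y) = 4*(-1 + y² - 2*y)/(1 + y) (T(y) = 4*((y + ((y² - 3*y) - 1))/(y + 1)) = 4*((y + (-1 + y² - 3*y))/(1 + y)) = 4*((-1 + y² - 2*y)/(1 + y)) = 4*(-1 + y² - 2*y)/(1 + y))
L(Q) = (-8 + 4*(-1 + Q² - 2*Q)/(1 + Q))*(8 + Q) (L(Q) = (4*(-1 + Q² - 2*Q)/(1 + Q) - 8)*(8 + Q) = (-8 + 4*(-1 + Q² - 2*Q)/(1 + Q))*(8 + Q))
L(6) + 115 = 4*(-24 + 6³ - 35*6 + 4*6²)/(1 + 6) + 115 = 4*(-24 + 216 - 210 + 4*36)/7 + 115 = 4*(⅐)*(-24 + 216 - 210 + 144) + 115 = 4*(⅐)*126 + 115 = 72 + 115 = 187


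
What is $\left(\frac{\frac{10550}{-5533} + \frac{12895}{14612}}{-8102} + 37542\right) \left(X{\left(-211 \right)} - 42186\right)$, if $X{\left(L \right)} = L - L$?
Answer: $- \frac{518702489136704178297}{327516041996} \approx -1.5837 \cdot 10^{9}$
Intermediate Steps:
$X{\left(L \right)} = 0$
$\left(\frac{\frac{10550}{-5533} + \frac{12895}{14612}}{-8102} + 37542\right) \left(X{\left(-211 \right)} - 42186\right) = \left(\frac{\frac{10550}{-5533} + \frac{12895}{14612}}{-8102} + 37542\right) \left(0 - 42186\right) = \left(\left(10550 \left(- \frac{1}{5533}\right) + 12895 \cdot \frac{1}{14612}\right) \left(- \frac{1}{8102}\right) + 37542\right) \left(-42186\right) = \left(\left(- \frac{10550}{5533} + \frac{12895}{14612}\right) \left(- \frac{1}{8102}\right) + 37542\right) \left(-42186\right) = \left(\left(- \frac{82808565}{80848196}\right) \left(- \frac{1}{8102}\right) + 37542\right) \left(-42186\right) = \left(\frac{82808565}{655032083992} + 37542\right) \left(-42186\right) = \frac{24591214580036229}{655032083992} \left(-42186\right) = - \frac{518702489136704178297}{327516041996}$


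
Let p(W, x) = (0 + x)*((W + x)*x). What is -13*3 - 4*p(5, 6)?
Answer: -1623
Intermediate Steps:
p(W, x) = x**2*(W + x) (p(W, x) = x*(x*(W + x)) = x**2*(W + x))
-13*3 - 4*p(5, 6) = -13*3 - 4*6**2*(5 + 6) = -39 - 144*11 = -39 - 4*396 = -39 - 1584 = -1623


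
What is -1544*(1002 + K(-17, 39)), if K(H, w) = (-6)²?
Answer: -1602672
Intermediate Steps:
K(H, w) = 36
-1544*(1002 + K(-17, 39)) = -1544*(1002 + 36) = -1544*1038 = -1602672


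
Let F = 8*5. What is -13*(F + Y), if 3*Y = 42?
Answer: -702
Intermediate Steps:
Y = 14 (Y = (⅓)*42 = 14)
F = 40
-13*(F + Y) = -13*(40 + 14) = -13*54 = -702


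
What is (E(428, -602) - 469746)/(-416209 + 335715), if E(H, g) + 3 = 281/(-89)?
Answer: 20903971/3581983 ≈ 5.8359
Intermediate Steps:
E(H, g) = -548/89 (E(H, g) = -3 + 281/(-89) = -3 + 281*(-1/89) = -3 - 281/89 = -548/89)
(E(428, -602) - 469746)/(-416209 + 335715) = (-548/89 - 469746)/(-416209 + 335715) = -41807942/89/(-80494) = -41807942/89*(-1/80494) = 20903971/3581983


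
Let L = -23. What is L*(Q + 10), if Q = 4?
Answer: -322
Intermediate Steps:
L*(Q + 10) = -23*(4 + 10) = -23*14 = -322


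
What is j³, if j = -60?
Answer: -216000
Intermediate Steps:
j³ = (-60)³ = -216000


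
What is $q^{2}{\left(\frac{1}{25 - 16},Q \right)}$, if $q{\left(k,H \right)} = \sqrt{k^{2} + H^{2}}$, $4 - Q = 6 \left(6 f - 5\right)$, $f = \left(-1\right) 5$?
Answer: $\frac{3709477}{81} \approx 45796.0$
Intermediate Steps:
$f = -5$
$Q = 214$ ($Q = 4 - 6 \left(6 \left(-5\right) - 5\right) = 4 - 6 \left(-30 - 5\right) = 4 - 6 \left(-35\right) = 4 - -210 = 4 + 210 = 214$)
$q{\left(k,H \right)} = \sqrt{H^{2} + k^{2}}$
$q^{2}{\left(\frac{1}{25 - 16},Q \right)} = \left(\sqrt{214^{2} + \left(\frac{1}{25 - 16}\right)^{2}}\right)^{2} = \left(\sqrt{45796 + \left(\frac{1}{9}\right)^{2}}\right)^{2} = \left(\sqrt{45796 + \frac{1}{81}}\right)^{2} = \left(\sqrt{\frac{3709477}{81}}\right)^{2} = \left(\frac{\sqrt{3709477}}{9}\right)^{2} = \frac{3709477}{81}$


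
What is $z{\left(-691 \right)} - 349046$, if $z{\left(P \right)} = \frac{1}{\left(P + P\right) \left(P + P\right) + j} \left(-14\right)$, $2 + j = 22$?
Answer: $- \frac{333329156719}{954972} \approx -3.4905 \cdot 10^{5}$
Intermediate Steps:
$j = 20$ ($j = -2 + 22 = 20$)
$z{\left(P \right)} = - \frac{14}{20 + 4 P^{2}}$ ($z{\left(P \right)} = \frac{1}{\left(P + P\right) \left(P + P\right) + 20} \left(-14\right) = \frac{1}{2 P 2 P + 20} \left(-14\right) = \frac{1}{4 P^{2} + 20} \left(-14\right) = \frac{1}{20 + 4 P^{2}} \left(-14\right) = - \frac{14}{20 + 4 P^{2}}$)
$z{\left(-691 \right)} - 349046 = - \frac{7}{10 + 2 \left(-691\right)^{2}} - 349046 = - \frac{7}{10 + 2 \cdot 477481} - 349046 = - \frac{7}{10 + 954962} - 349046 = - \frac{7}{954972} - 349046 = - \frac{333329156719}{954972}$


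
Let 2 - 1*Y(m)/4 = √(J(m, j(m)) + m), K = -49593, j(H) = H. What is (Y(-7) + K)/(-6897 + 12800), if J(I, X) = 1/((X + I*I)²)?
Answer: -49585/5903 - 2*I*√12347/123963 ≈ -8.4 - 0.0017927*I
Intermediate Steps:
J(I, X) = (X + I²)⁻² (J(I, X) = 1/((X + I²)²) = (X + I²)⁻²)
Y(m) = 8 - 4*√(m + (m + m²)⁻²) (Y(m) = 8 - 4*√((m + m²)⁻² + m) = 8 - 4*√(m + (m + m²)⁻²))
(Y(-7) + K)/(-6897 + 12800) = ((8 - 4*√(-7 + 1/((-7)²*(1 - 7)²))) - 49593)/(-6897 + 12800) = ((8 - 4*√(-7 + (1/49)/(-6)²)) - 49593)/5903 = ((8 - 4*√(-7 + (1/49)*(1/36))) - 49593)*(1/5903) = ((8 - 4*√(-7 + 1/1764)) - 49593)*(1/5903) = ((8 - 2*I*√12347/21) - 49593)*(1/5903) = (-49585 - 2*I*√12347/21)*(1/5903) = -49585/5903 - 2*I*√12347/123963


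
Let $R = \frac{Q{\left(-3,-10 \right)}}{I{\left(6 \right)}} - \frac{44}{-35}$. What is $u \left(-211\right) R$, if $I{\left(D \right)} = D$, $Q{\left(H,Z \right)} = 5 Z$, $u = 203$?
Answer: $\frac{4546417}{15} \approx 3.0309 \cdot 10^{5}$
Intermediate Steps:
$R = - \frac{743}{105}$ ($R = \frac{5 \left(-10\right)}{6} - \frac{44}{-35} = \left(-50\right) \frac{1}{6} - - \frac{44}{35} = - \frac{25}{3} + \frac{44}{35} = - \frac{743}{105} \approx -7.0762$)
$u \left(-211\right) R = 203 \left(-211\right) \left(- \frac{743}{105}\right) = \left(-42833\right) \left(- \frac{743}{105}\right) = \frac{4546417}{15}$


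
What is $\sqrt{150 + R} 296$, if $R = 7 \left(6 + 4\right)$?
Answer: $592 \sqrt{55} \approx 4390.4$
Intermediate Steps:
$R = 70$ ($R = 7 \cdot 10 = 70$)
$\sqrt{150 + R} 296 = \sqrt{150 + 70} \cdot 296 = \sqrt{220} \cdot 296 = 2 \sqrt{55} \cdot 296 = 592 \sqrt{55}$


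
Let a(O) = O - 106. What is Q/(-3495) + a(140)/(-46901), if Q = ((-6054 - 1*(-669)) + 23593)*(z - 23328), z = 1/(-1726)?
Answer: 17192247628590526/141462092685 ≈ 1.2153e+5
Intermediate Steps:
z = -1/1726 ≈ -0.00057937
a(O) = -106 + O
Q = -366564630416/863 (Q = ((-6054 - 1*(-669)) + 23593)*(-1/1726 - 23328) = ((-6054 + 669) + 23593)*(-40264129/1726) = (-5385 + 23593)*(-40264129/1726) = 18208*(-40264129/1726) = -366564630416/863 ≈ -4.2476e+8)
Q/(-3495) + a(140)/(-46901) = -366564630416/863/(-3495) + (-106 + 140)/(-46901) = -366564630416/863*(-1/3495) + 34*(-1/46901) = 366564630416/3016185 - 34/46901 = 17192247628590526/141462092685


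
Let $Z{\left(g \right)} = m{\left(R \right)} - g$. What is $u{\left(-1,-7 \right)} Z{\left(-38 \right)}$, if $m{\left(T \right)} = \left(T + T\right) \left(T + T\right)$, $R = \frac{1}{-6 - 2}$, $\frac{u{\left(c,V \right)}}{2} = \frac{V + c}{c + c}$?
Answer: $\frac{609}{2} \approx 304.5$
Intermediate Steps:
$u{\left(c,V \right)} = \frac{V + c}{c}$ ($u{\left(c,V \right)} = 2 \frac{V + c}{c + c} = 2 \frac{V + c}{2 c} = \frac{V + c}{c}$)
$R = - \frac{1}{8}$ ($R = \frac{1}{-8} = - \frac{1}{8} \approx -0.125$)
$m{\left(T \right)} = 4 T^{2}$ ($m{\left(T \right)} = 2 T 2 T = 4 T^{2}$)
$Z{\left(g \right)} = \frac{1}{16} - g$ ($Z{\left(g \right)} = 4 \left(- \frac{1}{8}\right)^{2} - g = 4 \cdot \frac{1}{64} - g = \frac{1}{16} - g$)
$u{\left(-1,-7 \right)} Z{\left(-38 \right)} = \frac{-7 - 1}{-1} \left(\frac{1}{16} - -38\right) = \left(-1\right) \left(-8\right) \left(\frac{1}{16} + 38\right) = 8 \cdot \frac{609}{16} = \frac{609}{2}$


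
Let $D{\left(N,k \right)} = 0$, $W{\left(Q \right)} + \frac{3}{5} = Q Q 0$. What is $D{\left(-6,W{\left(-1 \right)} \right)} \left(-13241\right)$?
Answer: $0$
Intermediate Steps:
$W{\left(Q \right)} = - \frac{3}{5}$ ($W{\left(Q \right)} = - \frac{3}{5} + Q Q 0 = - \frac{3}{5} + Q^{2} \cdot 0 = - \frac{3}{5} + 0 = - \frac{3}{5}$)
$D{\left(-6,W{\left(-1 \right)} \right)} \left(-13241\right) = 0 \left(-13241\right) = 0$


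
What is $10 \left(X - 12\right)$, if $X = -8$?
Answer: $-200$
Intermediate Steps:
$10 \left(X - 12\right) = 10 \left(-8 - 12\right) = 10 \left(-20\right) = -200$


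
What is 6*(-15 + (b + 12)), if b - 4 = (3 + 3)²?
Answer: 222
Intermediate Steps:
b = 40 (b = 4 + (3 + 3)² = 4 + 6² = 4 + 36 = 40)
6*(-15 + (b + 12)) = 6*(-15 + (40 + 12)) = 6*(-15 + 52) = 6*37 = 222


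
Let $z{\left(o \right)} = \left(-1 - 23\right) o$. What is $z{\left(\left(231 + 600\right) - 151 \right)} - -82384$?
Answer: $66064$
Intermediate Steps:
$z{\left(o \right)} = - 24 o$
$z{\left(\left(231 + 600\right) - 151 \right)} - -82384 = - 24 \left(\left(231 + 600\right) - 151\right) - -82384 = - 24 \left(831 - 151\right) + \left(83468 - 1084\right) = \left(-24\right) 680 + 82384 = -16320 + 82384 = 66064$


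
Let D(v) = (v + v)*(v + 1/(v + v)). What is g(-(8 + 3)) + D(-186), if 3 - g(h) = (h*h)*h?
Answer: 70527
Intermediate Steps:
g(h) = 3 - h**3 (g(h) = 3 - h*h*h = 3 - h**2*h = 3 - h**3)
D(v) = 2*v*(v + 1/(2*v)) (D(v) = (2*v)*(v + 1/(2*v)) = 2*v*(v + 1/(2*v)))
g(-(8 + 3)) + D(-186) = (3 - (-(8 + 3))**3) + (1 + 2*(-186)**2) = (3 - (-1*11)**3) + (1 + 2*34596) = (3 - 1*(-11)**3) + (1 + 69192) = (3 - 1*(-1331)) + 69193 = (3 + 1331) + 69193 = 1334 + 69193 = 70527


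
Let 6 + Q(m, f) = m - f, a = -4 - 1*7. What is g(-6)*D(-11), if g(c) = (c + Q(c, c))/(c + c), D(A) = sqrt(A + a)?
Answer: I*sqrt(22) ≈ 4.6904*I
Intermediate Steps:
a = -11 (a = -4 - 7 = -11)
Q(m, f) = -6 + m - f (Q(m, f) = -6 + (m - f) = -6 + m - f)
D(A) = sqrt(-11 + A) (D(A) = sqrt(A - 11) = sqrt(-11 + A))
g(c) = (-6 + c)/(2*c) (g(c) = (c + (-6 + c - c))/(c + c) = (c - 6)/((2*c)) = (-6 + c)*(1/(2*c)) = (-6 + c)/(2*c))
g(-6)*D(-11) = ((1/2)*(-6 - 6)/(-6))*sqrt(-11 - 11) = ((1/2)*(-1/6)*(-12))*sqrt(-22) = 1*(I*sqrt(22)) = I*sqrt(22)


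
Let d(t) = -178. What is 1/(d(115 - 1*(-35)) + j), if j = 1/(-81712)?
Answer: -81712/14544737 ≈ -0.0056180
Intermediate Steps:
j = -1/81712 ≈ -1.2238e-5
1/(d(115 - 1*(-35)) + j) = 1/(-178 - 1/81712) = 1/(-14544737/81712) = -81712/14544737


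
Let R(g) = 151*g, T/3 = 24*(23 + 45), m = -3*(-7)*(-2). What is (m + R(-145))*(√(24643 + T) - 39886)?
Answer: 874979182 - 21937*√29539 ≈ 8.7121e+8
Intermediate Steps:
m = -42 (m = 21*(-2) = -42)
T = 4896 (T = 3*(24*(23 + 45)) = 3*(24*68) = 3*1632 = 4896)
(m + R(-145))*(√(24643 + T) - 39886) = (-42 + 151*(-145))*(√(24643 + 4896) - 39886) = (-42 - 21895)*(√29539 - 39886) = -21937*(-39886 + √29539) = 874979182 - 21937*√29539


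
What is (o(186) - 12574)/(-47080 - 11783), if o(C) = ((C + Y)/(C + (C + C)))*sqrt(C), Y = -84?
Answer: 12574/58863 - 17*sqrt(186)/5474259 ≈ 0.21357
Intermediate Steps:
o(C) = (-84 + C)/(3*sqrt(C)) (o(C) = ((C - 84)/(C + (C + C)))*sqrt(C) = ((-84 + C)/(C + 2*C))*sqrt(C) = ((-84 + C)/((3*C)))*sqrt(C) = ((-84 + C)*(1/(3*C)))*sqrt(C) = ((-84 + C)/(3*C))*sqrt(C) = (-84 + C)/(3*sqrt(C)))
(o(186) - 12574)/(-47080 - 11783) = ((-84 + 186)/(3*sqrt(186)) - 12574)/(-47080 - 11783) = ((1/3)*(sqrt(186)/186)*102 - 12574)/(-58863) = (17*sqrt(186)/93 - 12574)*(-1/58863) = (-12574 + 17*sqrt(186)/93)*(-1/58863) = 12574/58863 - 17*sqrt(186)/5474259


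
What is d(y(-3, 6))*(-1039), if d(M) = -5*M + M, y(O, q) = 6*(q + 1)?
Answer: 174552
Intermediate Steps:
y(O, q) = 6 + 6*q (y(O, q) = 6*(1 + q) = 6 + 6*q)
d(M) = -4*M
d(y(-3, 6))*(-1039) = -4*(6 + 6*6)*(-1039) = -4*(6 + 36)*(-1039) = -4*42*(-1039) = -168*(-1039) = 174552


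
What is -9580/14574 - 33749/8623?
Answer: -287233133/62835801 ≈ -4.5712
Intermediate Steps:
-9580/14574 - 33749/8623 = -9580*1/14574 - 33749*1/8623 = -4790/7287 - 33749/8623 = -287233133/62835801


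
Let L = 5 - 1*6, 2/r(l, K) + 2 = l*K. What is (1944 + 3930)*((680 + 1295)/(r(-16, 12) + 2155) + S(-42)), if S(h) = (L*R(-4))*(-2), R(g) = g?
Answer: -18349397/441 ≈ -41609.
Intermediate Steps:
r(l, K) = 2/(-2 + K*l) (r(l, K) = 2/(-2 + l*K) = 2/(-2 + K*l))
L = -1 (L = 5 - 6 = -1)
S(h) = -8 (S(h) = -1*(-4)*(-2) = 4*(-2) = -8)
(1944 + 3930)*((680 + 1295)/(r(-16, 12) + 2155) + S(-42)) = (1944 + 3930)*((680 + 1295)/(2/(-2 + 12*(-16)) + 2155) - 8) = 5874*(1975/(2/(-2 - 192) + 2155) - 8) = 5874*(1975/(2/(-194) + 2155) - 8) = 5874*(1975/(2*(-1/194) + 2155) - 8) = 5874*(1975/(-1/97 + 2155) - 8) = 5874*(1975/(209034/97) - 8) = 5874*(1975*(97/209034) - 8) = 5874*(2425/2646 - 8) = 5874*(-18743/2646) = -18349397/441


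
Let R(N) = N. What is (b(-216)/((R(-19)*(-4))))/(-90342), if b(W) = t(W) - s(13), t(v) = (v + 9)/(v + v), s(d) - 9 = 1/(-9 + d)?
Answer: 421/329567616 ≈ 1.2774e-6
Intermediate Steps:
s(d) = 9 + 1/(-9 + d)
t(v) = (9 + v)/(2*v) (t(v) = (9 + v)/((2*v)) = (9 + v)*(1/(2*v)) = (9 + v)/(2*v))
b(W) = -37/4 + (9 + W)/(2*W) (b(W) = (9 + W)/(2*W) - (-80 + 9*13)/(-9 + 13) = (9 + W)/(2*W) - (-80 + 117)/4 = (9 + W)/(2*W) - 37/4 = -37/4 + (9 + W)/(2*W))
(b(-216)/((R(-19)*(-4))))/(-90342) = (((¼)*(18 - 35*(-216))/(-216))/((-19*(-4))))/(-90342) = (((¼)*(-1/216)*(18 + 7560))/76)*(-1/90342) = (((¼)*(-1/216)*7578)*(1/76))*(-1/90342) = -421/48*1/76*(-1/90342) = -421/3648*(-1/90342) = 421/329567616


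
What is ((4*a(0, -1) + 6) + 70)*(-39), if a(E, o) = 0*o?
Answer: -2964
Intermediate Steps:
a(E, o) = 0
((4*a(0, -1) + 6) + 70)*(-39) = ((4*0 + 6) + 70)*(-39) = ((0 + 6) + 70)*(-39) = (6 + 70)*(-39) = 76*(-39) = -2964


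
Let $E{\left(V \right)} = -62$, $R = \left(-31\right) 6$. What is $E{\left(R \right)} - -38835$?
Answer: $38773$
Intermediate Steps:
$R = -186$
$E{\left(R \right)} - -38835 = -62 - -38835 = -62 + 38835 = 38773$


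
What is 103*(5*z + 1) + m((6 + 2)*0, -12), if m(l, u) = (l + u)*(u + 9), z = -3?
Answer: -1406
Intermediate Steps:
m(l, u) = (9 + u)*(l + u) (m(l, u) = (l + u)*(9 + u) = (9 + u)*(l + u))
103*(5*z + 1) + m((6 + 2)*0, -12) = 103*(5*(-3) + 1) + ((-12)**2 + 9*((6 + 2)*0) + 9*(-12) + ((6 + 2)*0)*(-12)) = 103*(-15 + 1) + (144 + 9*(8*0) - 108 + (8*0)*(-12)) = 103*(-14) + (144 + 9*0 - 108 + 0*(-12)) = -1442 + (144 + 0 - 108 + 0) = -1442 + 36 = -1406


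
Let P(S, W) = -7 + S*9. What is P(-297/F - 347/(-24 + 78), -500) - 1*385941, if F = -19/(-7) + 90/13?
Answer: -2032622153/5262 ≈ -3.8628e+5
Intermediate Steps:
F = 877/91 (F = -19*(-⅐) + 90*(1/13) = 19/7 + 90/13 = 877/91 ≈ 9.6374)
P(S, W) = -7 + 9*S
P(-297/F - 347/(-24 + 78), -500) - 1*385941 = (-7 + 9*(-297/877/91 - 347/(-24 + 78))) - 1*385941 = (-7 + 9*(-297*91/877 - 347/54)) - 385941 = (-7 + 9*(-27027/877 - 347*1/54)) - 385941 = (-7 + 9*(-27027/877 - 347/54)) - 385941 = (-7 + 9*(-1763777/47358)) - 385941 = (-7 - 1763777/5262) - 385941 = -1800611/5262 - 385941 = -2032622153/5262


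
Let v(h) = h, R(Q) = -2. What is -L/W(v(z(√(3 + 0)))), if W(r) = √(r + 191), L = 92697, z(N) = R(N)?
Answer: -30899*√21/21 ≈ -6742.7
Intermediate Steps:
z(N) = -2
W(r) = √(191 + r)
-L/W(v(z(√(3 + 0)))) = -92697/(√(191 - 2)) = -92697/(√189) = -92697/(3*√21) = -92697*√21/63 = -30899*√21/21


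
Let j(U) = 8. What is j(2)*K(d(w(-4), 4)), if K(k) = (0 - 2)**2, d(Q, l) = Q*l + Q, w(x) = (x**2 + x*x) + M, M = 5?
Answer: 32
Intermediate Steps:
w(x) = 5 + 2*x**2 (w(x) = (x**2 + x*x) + 5 = (x**2 + x**2) + 5 = 2*x**2 + 5 = 5 + 2*x**2)
d(Q, l) = Q + Q*l
K(k) = 4 (K(k) = (-2)**2 = 4)
j(2)*K(d(w(-4), 4)) = 8*4 = 32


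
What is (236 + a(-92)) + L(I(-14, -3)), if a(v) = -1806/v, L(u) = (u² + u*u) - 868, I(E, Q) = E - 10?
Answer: 24823/46 ≈ 539.63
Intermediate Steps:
I(E, Q) = -10 + E
L(u) = -868 + 2*u² (L(u) = (u² + u²) - 868 = 2*u² - 868 = -868 + 2*u²)
(236 + a(-92)) + L(I(-14, -3)) = (236 - 1806/(-92)) + (-868 + 2*(-10 - 14)²) = (236 - 1806*(-1/92)) + (-868 + 2*(-24)²) = (236 + 903/46) + (-868 + 2*576) = 11759/46 + (-868 + 1152) = 11759/46 + 284 = 24823/46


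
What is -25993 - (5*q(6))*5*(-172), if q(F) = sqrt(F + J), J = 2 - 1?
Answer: -25993 + 4300*sqrt(7) ≈ -14616.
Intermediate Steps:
J = 1
q(F) = sqrt(1 + F) (q(F) = sqrt(F + 1) = sqrt(1 + F))
-25993 - (5*q(6))*5*(-172) = -25993 - (5*sqrt(1 + 6))*5*(-172) = -25993 - (5*sqrt(7))*5*(-172) = -25993 - 25*sqrt(7)*(-172) = -25993 - (-4300)*sqrt(7) = -25993 + 4300*sqrt(7)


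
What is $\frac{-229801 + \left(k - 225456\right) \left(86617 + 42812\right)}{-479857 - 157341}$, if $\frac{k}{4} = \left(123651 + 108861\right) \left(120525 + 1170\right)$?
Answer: $- \frac{14649028664759015}{637198} \approx -2.299 \cdot 10^{10}$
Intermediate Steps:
$k = 113182191360$ ($k = 4 \left(123651 + 108861\right) \left(120525 + 1170\right) = 4 \cdot 232512 \cdot 121695 = 4 \cdot 28295547840 = 113182191360$)
$\frac{-229801 + \left(k - 225456\right) \left(86617 + 42812\right)}{-479857 - 157341} = \frac{-229801 + \left(113182191360 - 225456\right) \left(86617 + 42812\right)}{-479857 - 157341} = \frac{-229801 + 113181965904 \cdot 129429}{-637198} = \left(-229801 + 14649028664988816\right) \left(- \frac{1}{637198}\right) = 14649028664759015 \left(- \frac{1}{637198}\right) = - \frac{14649028664759015}{637198}$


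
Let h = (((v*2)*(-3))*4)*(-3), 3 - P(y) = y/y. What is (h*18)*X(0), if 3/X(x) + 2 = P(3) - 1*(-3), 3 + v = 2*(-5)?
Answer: -16848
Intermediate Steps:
P(y) = 2 (P(y) = 3 - y/y = 3 - 1*1 = 3 - 1 = 2)
v = -13 (v = -3 + 2*(-5) = -3 - 10 = -13)
X(x) = 1 (X(x) = 3/(-2 + (2 - 1*(-3))) = 3/(-2 + (2 + 3)) = 3/(-2 + 5) = 3/3 = 3*(1/3) = 1)
h = -936 (h = ((-13*2*(-3))*4)*(-3) = (-26*(-3)*4)*(-3) = (78*4)*(-3) = 312*(-3) = -936)
(h*18)*X(0) = -936*18*1 = -16848*1 = -16848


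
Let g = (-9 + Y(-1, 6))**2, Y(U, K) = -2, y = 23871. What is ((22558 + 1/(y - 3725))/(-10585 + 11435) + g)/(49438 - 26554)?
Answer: 49538619/7683684400 ≈ 0.0064472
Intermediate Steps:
g = 121 (g = (-9 - 2)**2 = (-11)**2 = 121)
((22558 + 1/(y - 3725))/(-10585 + 11435) + g)/(49438 - 26554) = ((22558 + 1/(23871 - 3725))/(-10585 + 11435) + 121)/(49438 - 26554) = ((22558 + 1/20146)/850 + 121)/22884 = ((22558 + 1/20146)*(1/850) + 121)*(1/22884) = ((454453469/20146)*(1/850) + 121)*(1/22884) = (26732557/1007300 + 121)*(1/22884) = (148615857/1007300)*(1/22884) = 49538619/7683684400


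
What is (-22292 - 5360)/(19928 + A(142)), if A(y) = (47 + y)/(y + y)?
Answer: -7853168/5659741 ≈ -1.3875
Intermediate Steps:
A(y) = (47 + y)/(2*y) (A(y) = (47 + y)/((2*y)) = (47 + y)*(1/(2*y)) = (47 + y)/(2*y))
(-22292 - 5360)/(19928 + A(142)) = (-22292 - 5360)/(19928 + (½)*(47 + 142)/142) = -27652/(19928 + (½)*(1/142)*189) = -27652/(19928 + 189/284) = -27652/5659741/284 = -27652*284/5659741 = -7853168/5659741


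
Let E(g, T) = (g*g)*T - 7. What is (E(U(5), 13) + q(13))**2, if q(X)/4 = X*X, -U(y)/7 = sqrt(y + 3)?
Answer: 33235225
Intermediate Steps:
U(y) = -7*sqrt(3 + y) (U(y) = -7*sqrt(y + 3) = -7*sqrt(3 + y))
E(g, T) = -7 + T*g**2 (E(g, T) = g**2*T - 7 = T*g**2 - 7 = -7 + T*g**2)
q(X) = 4*X**2 (q(X) = 4*(X*X) = 4*X**2)
(E(U(5), 13) + q(13))**2 = ((-7 + 13*(-7*sqrt(3 + 5))**2) + 4*13**2)**2 = ((-7 + 13*(-14*sqrt(2))**2) + 4*169)**2 = ((-7 + 13*(-14*sqrt(2))**2) + 676)**2 = ((-7 + 13*392) + 676)**2 = ((-7 + 5096) + 676)**2 = (5089 + 676)**2 = 5765**2 = 33235225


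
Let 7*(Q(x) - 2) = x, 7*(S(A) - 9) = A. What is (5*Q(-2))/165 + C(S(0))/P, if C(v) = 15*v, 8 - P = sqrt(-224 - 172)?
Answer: 4250/1771 + 81*I*sqrt(11)/46 ≈ 2.3998 + 5.8401*I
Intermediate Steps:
S(A) = 9 + A/7
Q(x) = 2 + x/7
P = 8 - 6*I*sqrt(11) (P = 8 - sqrt(-224 - 172) = 8 - sqrt(-396) = 8 - 6*I*sqrt(11) ≈ 8.0 - 19.9*I)
(5*Q(-2))/165 + C(S(0))/P = (5*(2 + (1/7)*(-2)))/165 + (15*(9 + (1/7)*0))/(8 - 6*I*sqrt(11)) = (5*(2 - 2/7))*(1/165) + (15*(9 + 0))/(8 - 6*I*sqrt(11)) = (5*(12/7))*(1/165) + (15*9)/(8 - 6*I*sqrt(11)) = (60/7)*(1/165) + 135/(8 - 6*I*sqrt(11)) = 4/77 + 135/(8 - 6*I*sqrt(11))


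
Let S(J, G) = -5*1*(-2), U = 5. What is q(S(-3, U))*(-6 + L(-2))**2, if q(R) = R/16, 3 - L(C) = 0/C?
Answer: 45/8 ≈ 5.6250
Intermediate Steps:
L(C) = 3 (L(C) = 3 - 0/C = 3 - 1*0 = 3 + 0 = 3)
S(J, G) = 10 (S(J, G) = -5*(-2) = 10)
q(R) = R/16 (q(R) = R*(1/16) = R/16)
q(S(-3, U))*(-6 + L(-2))**2 = ((1/16)*10)*(-6 + 3)**2 = (5/8)*(-3)**2 = (5/8)*9 = 45/8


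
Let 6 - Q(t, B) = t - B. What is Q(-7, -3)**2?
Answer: 100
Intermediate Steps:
Q(t, B) = 6 + B - t (Q(t, B) = 6 - (t - B) = 6 + (B - t) = 6 + B - t)
Q(-7, -3)**2 = (6 - 3 - 1*(-7))**2 = (6 - 3 + 7)**2 = 10**2 = 100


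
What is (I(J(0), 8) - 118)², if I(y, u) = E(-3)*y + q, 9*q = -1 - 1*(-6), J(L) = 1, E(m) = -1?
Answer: 1136356/81 ≈ 14029.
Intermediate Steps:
q = 5/9 (q = (-1 - 1*(-6))/9 = (-1 + 6)/9 = (⅑)*5 = 5/9 ≈ 0.55556)
I(y, u) = 5/9 - y (I(y, u) = -y + 5/9 = 5/9 - y)
(I(J(0), 8) - 118)² = ((5/9 - 1*1) - 118)² = ((5/9 - 1) - 118)² = (-4/9 - 118)² = (-1066/9)² = 1136356/81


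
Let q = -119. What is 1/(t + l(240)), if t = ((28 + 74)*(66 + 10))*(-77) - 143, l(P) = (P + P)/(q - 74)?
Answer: -193/115230551 ≈ -1.6749e-6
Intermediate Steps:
l(P) = -2*P/193 (l(P) = (P + P)/(-119 - 74) = (2*P)/(-193) = (2*P)*(-1/193) = -2*P/193)
t = -597047 (t = (102*76)*(-77) - 143 = 7752*(-77) - 143 = -596904 - 143 = -597047)
1/(t + l(240)) = 1/(-597047 - 2/193*240) = 1/(-597047 - 480/193) = 1/(-115230551/193) = -193/115230551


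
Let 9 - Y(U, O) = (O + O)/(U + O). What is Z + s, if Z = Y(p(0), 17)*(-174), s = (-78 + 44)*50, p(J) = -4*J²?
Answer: -2918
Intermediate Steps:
Y(U, O) = 9 - 2*O/(O + U) (Y(U, O) = 9 - (O + O)/(U + O) = 9 - 2*O/(O + U))
s = -1700 (s = -34*50 = -1700)
Z = -1218 (Z = ((7*17 + 9*(-4*0²))/(17 - 4*0²))*(-174) = ((119 + 9*(-4*0))/(17 - 4*0))*(-174) = ((119 + 9*0)/(17 + 0))*(-174) = ((119 + 0)/17)*(-174) = ((1/17)*119)*(-174) = 7*(-174) = -1218)
Z + s = -1218 - 1700 = -2918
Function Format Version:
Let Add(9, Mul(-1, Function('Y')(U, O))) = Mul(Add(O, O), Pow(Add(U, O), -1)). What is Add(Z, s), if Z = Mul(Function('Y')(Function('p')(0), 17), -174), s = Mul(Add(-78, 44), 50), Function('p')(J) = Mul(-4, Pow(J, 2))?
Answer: -2918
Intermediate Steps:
Function('Y')(U, O) = Add(9, Mul(-2, O, Pow(Add(O, U), -1))) (Function('Y')(U, O) = Add(9, Mul(-1, Mul(Add(O, O), Pow(Add(U, O), -1)))) = Add(9, Mul(-1, Mul(Mul(2, O), Pow(Add(O, U), -1)))) = Add(9, Mul(-1, Mul(2, O, Pow(Add(O, U), -1)))) = Add(9, Mul(-2, O, Pow(Add(O, U), -1))))
s = -1700 (s = Mul(-34, 50) = -1700)
Z = -1218 (Z = Mul(Mul(Pow(Add(17, Mul(-4, Pow(0, 2))), -1), Add(Mul(7, 17), Mul(9, Mul(-4, Pow(0, 2))))), -174) = Mul(Mul(Pow(Add(17, Mul(-4, 0)), -1), Add(119, Mul(9, Mul(-4, 0)))), -174) = Mul(Mul(Pow(Add(17, 0), -1), Add(119, Mul(9, 0))), -174) = Mul(Mul(Pow(17, -1), Add(119, 0)), -174) = Mul(Mul(Rational(1, 17), 119), -174) = Mul(7, -174) = -1218)
Add(Z, s) = Add(-1218, -1700) = -2918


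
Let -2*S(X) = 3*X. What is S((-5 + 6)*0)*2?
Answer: 0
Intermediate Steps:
S(X) = -3*X/2
S((-5 + 6)*0)*2 = -3*(-5 + 6)*0/2*2 = -3*0/2*2 = -3/2*0*2 = 0*2 = 0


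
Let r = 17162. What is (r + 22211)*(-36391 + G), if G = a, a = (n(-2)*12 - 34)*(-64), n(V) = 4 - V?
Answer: -1528577979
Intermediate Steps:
a = -2432 (a = ((4 - 1*(-2))*12 - 34)*(-64) = ((4 + 2)*12 - 34)*(-64) = (6*12 - 34)*(-64) = (72 - 34)*(-64) = 38*(-64) = -2432)
G = -2432
(r + 22211)*(-36391 + G) = (17162 + 22211)*(-36391 - 2432) = 39373*(-38823) = -1528577979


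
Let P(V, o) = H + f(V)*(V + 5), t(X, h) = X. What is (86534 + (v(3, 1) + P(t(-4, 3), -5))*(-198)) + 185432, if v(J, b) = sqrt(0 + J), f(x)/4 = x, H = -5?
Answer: 276124 - 198*sqrt(3) ≈ 2.7578e+5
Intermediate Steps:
f(x) = 4*x
v(J, b) = sqrt(J)
P(V, o) = -5 + 4*V*(5 + V) (P(V, o) = -5 + (4*V)*(V + 5) = -5 + (4*V)*(5 + V) = -5 + 4*V*(5 + V))
(86534 + (v(3, 1) + P(t(-4, 3), -5))*(-198)) + 185432 = (86534 + (sqrt(3) + (-5 + 4*(-4)**2 + 20*(-4)))*(-198)) + 185432 = (86534 + (sqrt(3) + (-5 + 4*16 - 80))*(-198)) + 185432 = (86534 + (sqrt(3) + (-5 + 64 - 80))*(-198)) + 185432 = (86534 + (sqrt(3) - 21)*(-198)) + 185432 = (86534 + (-21 + sqrt(3))*(-198)) + 185432 = (86534 + (4158 - 198*sqrt(3))) + 185432 = (90692 - 198*sqrt(3)) + 185432 = 276124 - 198*sqrt(3)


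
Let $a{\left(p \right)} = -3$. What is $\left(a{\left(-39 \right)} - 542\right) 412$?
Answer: $-224540$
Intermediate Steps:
$\left(a{\left(-39 \right)} - 542\right) 412 = \left(-3 - 542\right) 412 = \left(-545\right) 412 = -224540$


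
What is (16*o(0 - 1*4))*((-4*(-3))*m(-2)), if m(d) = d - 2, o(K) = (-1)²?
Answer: -768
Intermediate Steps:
o(K) = 1
m(d) = -2 + d
(16*o(0 - 1*4))*((-4*(-3))*m(-2)) = (16*1)*((-4*(-3))*(-2 - 2)) = 16*(12*(-4)) = 16*(-48) = -768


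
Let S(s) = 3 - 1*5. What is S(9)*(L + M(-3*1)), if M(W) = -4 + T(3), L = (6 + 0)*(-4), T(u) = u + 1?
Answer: 48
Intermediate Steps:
T(u) = 1 + u
L = -24 (L = 6*(-4) = -24)
M(W) = 0 (M(W) = -4 + (1 + 3) = -4 + 4 = 0)
S(s) = -2 (S(s) = 3 - 5 = -2)
S(9)*(L + M(-3*1)) = -2*(-24 + 0) = -2*(-24) = 48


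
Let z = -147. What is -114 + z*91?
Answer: -13491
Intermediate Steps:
-114 + z*91 = -114 - 147*91 = -114 - 13377 = -13491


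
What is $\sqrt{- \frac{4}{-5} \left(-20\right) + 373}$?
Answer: $\sqrt{357} \approx 18.894$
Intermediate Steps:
$\sqrt{- \frac{4}{-5} \left(-20\right) + 373} = \sqrt{\left(-4\right) \left(- \frac{1}{5}\right) \left(-20\right) + 373} = \sqrt{\frac{4}{5} \left(-20\right) + 373} = \sqrt{-16 + 373} = \sqrt{357}$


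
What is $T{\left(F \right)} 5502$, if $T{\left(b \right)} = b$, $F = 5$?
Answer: $27510$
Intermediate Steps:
$T{\left(F \right)} 5502 = 5 \cdot 5502 = 27510$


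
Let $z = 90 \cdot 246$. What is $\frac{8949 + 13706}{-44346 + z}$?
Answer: $- \frac{22655}{22206} \approx -1.0202$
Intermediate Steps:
$z = 22140$
$\frac{8949 + 13706}{-44346 + z} = \frac{8949 + 13706}{-44346 + 22140} = \frac{22655}{-22206} = 22655 \left(- \frac{1}{22206}\right) = - \frac{22655}{22206}$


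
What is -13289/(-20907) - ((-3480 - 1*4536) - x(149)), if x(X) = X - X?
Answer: 167603801/20907 ≈ 8016.6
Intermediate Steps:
x(X) = 0
-13289/(-20907) - ((-3480 - 1*4536) - x(149)) = -13289/(-20907) - ((-3480 - 1*4536) - 1*0) = -13289*(-1/20907) - ((-3480 - 4536) + 0) = 13289/20907 - (-8016 + 0) = 13289/20907 - 1*(-8016) = 13289/20907 + 8016 = 167603801/20907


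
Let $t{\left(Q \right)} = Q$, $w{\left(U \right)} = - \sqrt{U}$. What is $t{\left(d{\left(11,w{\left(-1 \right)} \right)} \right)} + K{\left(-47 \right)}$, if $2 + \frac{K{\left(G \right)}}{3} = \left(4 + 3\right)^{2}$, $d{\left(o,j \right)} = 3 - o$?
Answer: $133$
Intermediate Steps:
$K{\left(G \right)} = 141$ ($K{\left(G \right)} = -6 + 3 \left(4 + 3\right)^{2} = -6 + 3 \cdot 7^{2} = -6 + 3 \cdot 49 = -6 + 147 = 141$)
$t{\left(d{\left(11,w{\left(-1 \right)} \right)} \right)} + K{\left(-47 \right)} = \left(3 - 11\right) + 141 = -8 + 141 = 133$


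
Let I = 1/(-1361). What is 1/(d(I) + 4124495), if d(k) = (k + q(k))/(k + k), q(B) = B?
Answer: 1/4124496 ≈ 2.4245e-7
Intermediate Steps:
I = -1/1361 ≈ -0.00073475
d(k) = 1 (d(k) = (k + k)/(k + k) = (2*k)/((2*k)) = (2*k)*(1/(2*k)) = 1)
1/(d(I) + 4124495) = 1/(1 + 4124495) = 1/4124496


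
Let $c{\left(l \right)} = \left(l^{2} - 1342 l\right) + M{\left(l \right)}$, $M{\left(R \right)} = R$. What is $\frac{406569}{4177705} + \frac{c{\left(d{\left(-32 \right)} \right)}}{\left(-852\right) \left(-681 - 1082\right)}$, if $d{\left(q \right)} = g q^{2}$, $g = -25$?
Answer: $\frac{720482596976311}{1568807603895} \approx 459.25$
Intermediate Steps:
$d{\left(q \right)} = - 25 q^{2}$
$c{\left(l \right)} = l^{2} - 1341 l$ ($c{\left(l \right)} = \left(l^{2} - 1342 l\right) + l = l^{2} - 1341 l$)
$\frac{406569}{4177705} + \frac{c{\left(d{\left(-32 \right)} \right)}}{\left(-852\right) \left(-681 - 1082\right)} = \frac{406569}{4177705} + \frac{- 25 \left(-32\right)^{2} \left(-1341 - 25 \left(-32\right)^{2}\right)}{\left(-852\right) \left(-681 - 1082\right)} = 406569 \cdot \frac{1}{4177705} + \frac{\left(-25\right) 1024 \left(-1341 - 25600\right)}{\left(-852\right) \left(-1763\right)} = \frac{406569}{4177705} + \frac{\left(-25600\right) \left(-1341 - 25600\right)}{1502076} = \frac{406569}{4177705} + \left(-25600\right) \left(-26941\right) \frac{1}{1502076} = \frac{406569}{4177705} + 689689600 \cdot \frac{1}{1502076} = \frac{406569}{4177705} + \frac{172422400}{375519} = \frac{720482596976311}{1568807603895}$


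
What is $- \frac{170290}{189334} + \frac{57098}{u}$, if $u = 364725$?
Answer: $- \frac{25649213759}{34527421575} \approx -0.74286$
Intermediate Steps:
$- \frac{170290}{189334} + \frac{57098}{u} = - \frac{170290}{189334} + \frac{57098}{364725} = \left(-170290\right) \frac{1}{189334} + 57098 \cdot \frac{1}{364725} = - \frac{85145}{94667} + \frac{57098}{364725} = - \frac{25649213759}{34527421575}$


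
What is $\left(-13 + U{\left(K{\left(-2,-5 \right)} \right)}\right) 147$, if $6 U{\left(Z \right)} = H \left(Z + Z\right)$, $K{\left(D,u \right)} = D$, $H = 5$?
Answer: $-2401$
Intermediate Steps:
$U{\left(Z \right)} = \frac{5 Z}{3}$ ($U{\left(Z \right)} = \frac{5 \left(Z + Z\right)}{6} = \frac{5 \cdot 2 Z}{6} = \frac{10 Z}{6} = \frac{5 Z}{3}$)
$\left(-13 + U{\left(K{\left(-2,-5 \right)} \right)}\right) 147 = \left(-13 + \frac{5}{3} \left(-2\right)\right) 147 = \left(-13 - \frac{10}{3}\right) 147 = \left(- \frac{49}{3}\right) 147 = -2401$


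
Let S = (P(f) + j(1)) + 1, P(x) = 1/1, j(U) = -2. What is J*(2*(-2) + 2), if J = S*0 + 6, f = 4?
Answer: -12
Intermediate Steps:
P(x) = 1
S = 0 (S = (1 - 2) + 1 = -1 + 1 = 0)
J = 6 (J = 0*0 + 6 = 0 + 6 = 6)
J*(2*(-2) + 2) = 6*(2*(-2) + 2) = 6*(-4 + 2) = 6*(-2) = -12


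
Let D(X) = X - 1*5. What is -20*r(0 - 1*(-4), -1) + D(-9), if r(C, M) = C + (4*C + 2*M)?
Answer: -374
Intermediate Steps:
D(X) = -5 + X (D(X) = X - 5 = -5 + X)
r(C, M) = 2*M + 5*C (r(C, M) = C + (2*M + 4*C) = 2*M + 5*C)
-20*r(0 - 1*(-4), -1) + D(-9) = -20*(2*(-1) + 5*(0 - 1*(-4))) + (-5 - 9) = -20*(-2 + 5*(0 + 4)) - 14 = -20*(-2 + 5*4) - 14 = -20*(-2 + 20) - 14 = -20*18 - 14 = -360 - 14 = -374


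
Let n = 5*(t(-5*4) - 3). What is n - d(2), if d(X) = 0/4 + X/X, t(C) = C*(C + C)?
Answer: 3984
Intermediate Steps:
t(C) = 2*C**2 (t(C) = C*(2*C) = 2*C**2)
d(X) = 1 (d(X) = 0*(1/4) + 1 = 0 + 1 = 1)
n = 3985 (n = 5*(2*(-5*4)**2 - 3) = 5*(2*(-20)**2 - 3) = 5*(2*400 - 3) = 5*(800 - 3) = 5*797 = 3985)
n - d(2) = 3985 - 1*1 = 3985 - 1 = 3984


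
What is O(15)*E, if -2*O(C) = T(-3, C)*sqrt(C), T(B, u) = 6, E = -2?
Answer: 6*sqrt(15) ≈ 23.238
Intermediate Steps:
O(C) = -3*sqrt(C)
O(15)*E = -3*sqrt(15)*(-2) = 6*sqrt(15)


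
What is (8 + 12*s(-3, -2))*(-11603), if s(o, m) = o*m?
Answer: -928240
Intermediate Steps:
s(o, m) = m*o
(8 + 12*s(-3, -2))*(-11603) = (8 + 12*(-2*(-3)))*(-11603) = (8 + 12*6)*(-11603) = (8 + 72)*(-11603) = 80*(-11603) = -928240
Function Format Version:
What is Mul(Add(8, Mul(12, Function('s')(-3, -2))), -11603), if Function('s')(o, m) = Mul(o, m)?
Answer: -928240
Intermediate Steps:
Function('s')(o, m) = Mul(m, o)
Mul(Add(8, Mul(12, Function('s')(-3, -2))), -11603) = Mul(Add(8, Mul(12, Mul(-2, -3))), -11603) = Mul(Add(8, Mul(12, 6)), -11603) = Mul(Add(8, 72), -11603) = Mul(80, -11603) = -928240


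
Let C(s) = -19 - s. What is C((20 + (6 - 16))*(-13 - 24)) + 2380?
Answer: 2731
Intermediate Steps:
C((20 + (6 - 16))*(-13 - 24)) + 2380 = (-19 - (20 + (6 - 16))*(-13 - 24)) + 2380 = (-19 - (20 - 10)*(-37)) + 2380 = (-19 - 10*(-37)) + 2380 = (-19 - 1*(-370)) + 2380 = (-19 + 370) + 2380 = 351 + 2380 = 2731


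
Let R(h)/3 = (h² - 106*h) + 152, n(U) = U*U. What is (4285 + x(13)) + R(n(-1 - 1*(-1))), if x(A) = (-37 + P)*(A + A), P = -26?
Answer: 3103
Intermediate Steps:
x(A) = -126*A (x(A) = (-37 - 26)*(A + A) = -126*A)
n(U) = U²
R(h) = 456 - 318*h + 3*h² (R(h) = 3*((h² - 106*h) + 152) = 3*(152 + h² - 106*h) = 456 - 318*h + 3*h²)
(4285 + x(13)) + R(n(-1 - 1*(-1))) = (4285 - 126*13) + (456 - 318*(-1 - 1*(-1))² + 3*((-1 - 1*(-1))²)²) = (4285 - 1638) + (456 - 318*(-1 + 1)² + 3*((-1 + 1)²)²) = 2647 + (456 - 318*0² + 3*(0²)²) = 2647 + (456 - 318*0 + 3*0²) = 2647 + (456 + 0 + 3*0) = 2647 + (456 + 0 + 0) = 2647 + 456 = 3103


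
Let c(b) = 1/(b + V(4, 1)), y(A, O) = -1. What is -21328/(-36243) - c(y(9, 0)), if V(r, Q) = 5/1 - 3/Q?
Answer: -14915/36243 ≈ -0.41153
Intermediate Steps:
V(r, Q) = 5 - 3/Q (V(r, Q) = 5*1 - 3/Q = 5 - 3/Q)
c(b) = 1/(2 + b) (c(b) = 1/(b + (5 - 3/1)) = 1/(b + (5 - 3*1)) = 1/(b + (5 - 3)) = 1/(b + 2) = 1/(2 + b))
-21328/(-36243) - c(y(9, 0)) = -21328/(-36243) - 1/(2 - 1) = -21328*(-1/36243) - 1/1 = 21328/36243 - 1*1 = 21328/36243 - 1 = -14915/36243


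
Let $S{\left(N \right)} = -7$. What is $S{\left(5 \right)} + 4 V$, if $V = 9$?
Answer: $29$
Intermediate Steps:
$S{\left(5 \right)} + 4 V = -7 + 4 \cdot 9 = -7 + 36 = 29$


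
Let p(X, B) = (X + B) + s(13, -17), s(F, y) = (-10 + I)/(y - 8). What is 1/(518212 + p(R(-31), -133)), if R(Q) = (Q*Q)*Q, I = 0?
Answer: 5/2441442 ≈ 2.0480e-6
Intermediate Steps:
s(F, y) = -10/(-8 + y) (s(F, y) = (-10 + 0)/(y - 8) = -10/(-8 + y))
R(Q) = Q³ (R(Q) = Q²*Q = Q³)
p(X, B) = ⅖ + B + X (p(X, B) = (X + B) - 10/(-8 - 17) = (B + X) - 10/(-25) = (B + X) - 10*(-1/25) = (B + X) + ⅖ = ⅖ + B + X)
1/(518212 + p(R(-31), -133)) = 1/(518212 + (⅖ - 133 + (-31)³)) = 1/(518212 + (⅖ - 133 - 29791)) = 1/(518212 - 149618/5) = 1/(2441442/5) = 5/2441442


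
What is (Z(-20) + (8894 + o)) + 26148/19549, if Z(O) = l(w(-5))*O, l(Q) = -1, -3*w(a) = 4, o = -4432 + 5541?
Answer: 195965775/19549 ≈ 10024.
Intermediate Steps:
o = 1109
w(a) = -4/3 (w(a) = -⅓*4 = -4/3)
Z(O) = -O
(Z(-20) + (8894 + o)) + 26148/19549 = (-1*(-20) + (8894 + 1109)) + 26148/19549 = (20 + 10003) + 26148*(1/19549) = 10023 + 26148/19549 = 195965775/19549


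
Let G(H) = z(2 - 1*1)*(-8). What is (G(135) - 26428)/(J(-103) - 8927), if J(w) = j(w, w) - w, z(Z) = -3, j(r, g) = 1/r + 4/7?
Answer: 19037284/6361699 ≈ 2.9925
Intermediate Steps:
j(r, g) = 4/7 + 1/r (j(r, g) = 1/r + 4*(⅐) = 1/r + 4/7 = 4/7 + 1/r)
J(w) = 4/7 + 1/w - w (J(w) = (4/7 + 1/w) - w = 4/7 + 1/w - w)
G(H) = 24 (G(H) = -3*(-8) = 24)
(G(135) - 26428)/(J(-103) - 8927) = (24 - 26428)/((4/7 + 1/(-103) - 1*(-103)) - 8927) = -26404/((4/7 - 1/103 + 103) - 8927) = -26404/(74668/721 - 8927) = -26404/(-6361699/721) = -26404*(-721/6361699) = 19037284/6361699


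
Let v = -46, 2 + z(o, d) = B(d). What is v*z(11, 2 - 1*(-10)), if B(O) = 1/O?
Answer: 529/6 ≈ 88.167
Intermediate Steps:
z(o, d) = -2 + 1/d
v*z(11, 2 - 1*(-10)) = -46*(-2 + 1/(2 - 1*(-10))) = -46*(-2 + 1/(2 + 10)) = -46*(-2 + 1/12) = -46*(-23/12) = 529/6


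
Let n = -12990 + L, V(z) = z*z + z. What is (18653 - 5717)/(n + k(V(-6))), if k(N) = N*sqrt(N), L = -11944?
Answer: -80636556/155419339 - 97020*sqrt(30)/155419339 ≈ -0.52225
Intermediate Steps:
V(z) = z + z**2 (V(z) = z**2 + z = z + z**2)
k(N) = N**(3/2)
n = -24934 (n = -12990 - 11944 = -24934)
(18653 - 5717)/(n + k(V(-6))) = (18653 - 5717)/(-24934 + (-6*(1 - 6))**(3/2)) = 12936/(-24934 + (-6*(-5))**(3/2)) = 12936/(-24934 + 30**(3/2)) = 12936/(-24934 + 30*sqrt(30))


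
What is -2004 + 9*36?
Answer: -1680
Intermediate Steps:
-2004 + 9*36 = -2004 + 324 = -1680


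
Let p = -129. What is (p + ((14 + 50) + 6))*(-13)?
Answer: 767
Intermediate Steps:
(p + ((14 + 50) + 6))*(-13) = (-129 + ((14 + 50) + 6))*(-13) = (-129 + (64 + 6))*(-13) = (-129 + 70)*(-13) = -59*(-13) = 767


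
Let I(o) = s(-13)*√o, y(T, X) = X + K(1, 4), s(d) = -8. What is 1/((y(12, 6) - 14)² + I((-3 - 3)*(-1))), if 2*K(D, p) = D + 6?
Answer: 108/139 + 128*√6/417 ≈ 1.5289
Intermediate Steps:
K(D, p) = 3 + D/2 (K(D, p) = (D + 6)/2 = (6 + D)/2 = 3 + D/2)
y(T, X) = 7/2 + X (y(T, X) = X + (3 + (½)*1) = X + (3 + ½) = X + 7/2 = 7/2 + X)
I(o) = -8*√o
1/((y(12, 6) - 14)² + I((-3 - 3)*(-1))) = 1/(((7/2 + 6) - 14)² - 8*√6) = 1/((19/2 - 14)² - 8*√6) = 1/((-9/2)² - 8*√6) = 1/(81/4 - 8*√6)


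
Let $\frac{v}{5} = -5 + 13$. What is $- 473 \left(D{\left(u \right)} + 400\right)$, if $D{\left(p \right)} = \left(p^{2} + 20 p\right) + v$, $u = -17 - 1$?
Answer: $-191092$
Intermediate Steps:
$v = 40$ ($v = 5 \left(-5 + 13\right) = 5 \cdot 8 = 40$)
$u = -18$ ($u = -17 - 1 = -18$)
$D{\left(p \right)} = 40 + p^{2} + 20 p$ ($D{\left(p \right)} = \left(p^{2} + 20 p\right) + 40 = 40 + p^{2} + 20 p$)
$- 473 \left(D{\left(u \right)} + 400\right) = - 473 \left(\left(40 + \left(-18\right)^{2} + 20 \left(-18\right)\right) + 400\right) = - 473 \left(\left(40 + 324 - 360\right) + 400\right) = - 473 \left(4 + 400\right) = \left(-473\right) 404 = -191092$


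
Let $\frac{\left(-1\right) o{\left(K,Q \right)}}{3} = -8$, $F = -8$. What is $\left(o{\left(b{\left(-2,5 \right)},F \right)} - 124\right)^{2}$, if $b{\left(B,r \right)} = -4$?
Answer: $10000$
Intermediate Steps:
$o{\left(K,Q \right)} = 24$ ($o{\left(K,Q \right)} = \left(-3\right) \left(-8\right) = 24$)
$\left(o{\left(b{\left(-2,5 \right)},F \right)} - 124\right)^{2} = \left(24 - 124\right)^{2} = \left(-100\right)^{2} = 10000$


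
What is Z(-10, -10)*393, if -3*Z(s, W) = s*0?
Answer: 0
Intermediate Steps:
Z(s, W) = 0 (Z(s, W) = -s*0/3 = -⅓*0 = 0)
Z(-10, -10)*393 = 0*393 = 0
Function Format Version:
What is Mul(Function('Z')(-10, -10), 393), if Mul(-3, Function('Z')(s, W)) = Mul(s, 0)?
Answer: 0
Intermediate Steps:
Function('Z')(s, W) = 0 (Function('Z')(s, W) = Mul(Rational(-1, 3), Mul(s, 0)) = Mul(Rational(-1, 3), 0) = 0)
Mul(Function('Z')(-10, -10), 393) = Mul(0, 393) = 0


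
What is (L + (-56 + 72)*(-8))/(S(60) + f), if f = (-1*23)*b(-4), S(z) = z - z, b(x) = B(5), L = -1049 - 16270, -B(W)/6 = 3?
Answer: -17447/414 ≈ -42.143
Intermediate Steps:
B(W) = -18 (B(W) = -6*3 = -18)
L = -17319
b(x) = -18
S(z) = 0
f = 414 (f = -1*23*(-18) = -23*(-18) = 414)
(L + (-56 + 72)*(-8))/(S(60) + f) = (-17319 + (-56 + 72)*(-8))/(0 + 414) = (-17319 + 16*(-8))/414 = (-17319 - 128)*(1/414) = -17447*1/414 = -17447/414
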